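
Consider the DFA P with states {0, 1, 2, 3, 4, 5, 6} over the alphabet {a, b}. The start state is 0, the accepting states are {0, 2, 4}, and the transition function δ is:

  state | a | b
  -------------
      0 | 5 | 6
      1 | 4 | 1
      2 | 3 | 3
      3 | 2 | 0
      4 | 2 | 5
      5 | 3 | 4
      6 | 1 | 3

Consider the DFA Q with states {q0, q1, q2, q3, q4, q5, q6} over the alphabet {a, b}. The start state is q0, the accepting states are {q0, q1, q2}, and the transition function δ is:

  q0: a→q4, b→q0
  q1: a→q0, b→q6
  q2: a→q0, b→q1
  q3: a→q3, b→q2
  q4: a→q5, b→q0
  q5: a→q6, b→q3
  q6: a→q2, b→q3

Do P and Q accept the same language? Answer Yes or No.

No

The string aaa is accepted by P but rejected by Q.
So L(P) ≠ L(Q).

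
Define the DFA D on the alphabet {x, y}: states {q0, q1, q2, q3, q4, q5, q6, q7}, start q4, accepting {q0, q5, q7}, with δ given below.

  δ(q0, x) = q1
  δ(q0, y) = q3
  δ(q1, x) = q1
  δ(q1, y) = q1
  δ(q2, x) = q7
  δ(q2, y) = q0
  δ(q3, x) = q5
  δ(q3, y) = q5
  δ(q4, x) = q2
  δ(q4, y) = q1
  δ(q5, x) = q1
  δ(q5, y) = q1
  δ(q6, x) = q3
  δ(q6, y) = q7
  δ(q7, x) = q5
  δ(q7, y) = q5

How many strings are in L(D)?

6

The useful subgraph on states {q0, q2, q3, q4, q5, q7} is acyclic, so L(D) is finite; the longest accepting path visits 5 useful states, giving maximum string length 4.
Counting accepting paths from q4 by length: 2 of length 2, 2 of length 3, 2 of length 4. Total 6.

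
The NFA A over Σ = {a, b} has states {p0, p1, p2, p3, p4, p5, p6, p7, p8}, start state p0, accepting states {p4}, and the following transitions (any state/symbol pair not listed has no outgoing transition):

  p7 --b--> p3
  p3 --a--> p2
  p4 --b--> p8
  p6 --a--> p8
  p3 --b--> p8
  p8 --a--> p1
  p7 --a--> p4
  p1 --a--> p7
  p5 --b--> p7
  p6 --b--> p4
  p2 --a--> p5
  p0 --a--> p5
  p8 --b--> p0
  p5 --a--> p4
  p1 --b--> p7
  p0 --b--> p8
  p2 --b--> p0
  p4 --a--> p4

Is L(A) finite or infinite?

infinite

State p0 is reachable from the start and can reach an accepting state, and it lies on the cycle p0 → p8 → p0.
Traversing that cycle any number of times yields accepted strings of unbounded length, so the language is infinite.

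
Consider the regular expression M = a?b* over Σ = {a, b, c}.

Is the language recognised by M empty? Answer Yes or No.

No

The empty string ε matches the expression, so it belongs to L(M).
Since L(M) contains at least one string, it is not empty.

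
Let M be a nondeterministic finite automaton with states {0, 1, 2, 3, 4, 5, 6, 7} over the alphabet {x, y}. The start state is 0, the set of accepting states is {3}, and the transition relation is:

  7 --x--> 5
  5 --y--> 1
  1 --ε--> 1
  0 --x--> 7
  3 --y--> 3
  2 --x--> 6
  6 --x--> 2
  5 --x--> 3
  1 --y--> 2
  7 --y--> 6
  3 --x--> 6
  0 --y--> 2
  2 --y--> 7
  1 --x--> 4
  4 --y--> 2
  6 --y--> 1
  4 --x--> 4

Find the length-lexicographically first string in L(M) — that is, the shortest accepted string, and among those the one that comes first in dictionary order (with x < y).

A breadth-first search from 0 reaches an accepting state first via the path 0 → 7 → 5 → 3 on input xxx.
No string of length < 3 is accepted (BFS exhausts all shorter strings without reaching an accepting state), and xxx is the lexicographically least accepting string of length 3.

xxx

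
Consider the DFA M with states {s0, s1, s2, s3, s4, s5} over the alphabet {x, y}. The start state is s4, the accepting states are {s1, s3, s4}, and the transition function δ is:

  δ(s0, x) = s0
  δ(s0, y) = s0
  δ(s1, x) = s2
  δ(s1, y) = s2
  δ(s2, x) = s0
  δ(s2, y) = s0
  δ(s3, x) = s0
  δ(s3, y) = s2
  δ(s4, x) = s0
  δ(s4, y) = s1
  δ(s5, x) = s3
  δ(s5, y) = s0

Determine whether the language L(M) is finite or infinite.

The useful states (reachable from s4 and able to reach an accepting state) are {s1, s4}.
Restricted to these states the transition graph has no cycle, so every accepting path has bounded length and L is finite.

finite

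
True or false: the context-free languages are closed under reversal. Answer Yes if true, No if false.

Reversing the right-hand side of every production of a context-free grammar for L gives a context-free grammar for Lᴿ (induction on derivation length).
So the context-free languages are closed under reversal.

Yes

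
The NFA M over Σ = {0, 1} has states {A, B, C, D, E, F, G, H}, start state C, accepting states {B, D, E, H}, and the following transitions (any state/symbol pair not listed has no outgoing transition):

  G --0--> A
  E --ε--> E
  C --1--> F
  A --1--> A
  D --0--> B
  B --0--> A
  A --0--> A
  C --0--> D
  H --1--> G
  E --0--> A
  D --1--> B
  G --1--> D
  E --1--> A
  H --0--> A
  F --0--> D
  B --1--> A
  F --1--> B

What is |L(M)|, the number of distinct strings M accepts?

7

The useful subgraph on states {B, C, D, F} is acyclic, so L(M) is finite; the longest accepting path visits 4 useful states, giving maximum string length 3.
Counting accepting paths from C by length: 1 of length 1, 4 of length 2, 2 of length 3. Total 7.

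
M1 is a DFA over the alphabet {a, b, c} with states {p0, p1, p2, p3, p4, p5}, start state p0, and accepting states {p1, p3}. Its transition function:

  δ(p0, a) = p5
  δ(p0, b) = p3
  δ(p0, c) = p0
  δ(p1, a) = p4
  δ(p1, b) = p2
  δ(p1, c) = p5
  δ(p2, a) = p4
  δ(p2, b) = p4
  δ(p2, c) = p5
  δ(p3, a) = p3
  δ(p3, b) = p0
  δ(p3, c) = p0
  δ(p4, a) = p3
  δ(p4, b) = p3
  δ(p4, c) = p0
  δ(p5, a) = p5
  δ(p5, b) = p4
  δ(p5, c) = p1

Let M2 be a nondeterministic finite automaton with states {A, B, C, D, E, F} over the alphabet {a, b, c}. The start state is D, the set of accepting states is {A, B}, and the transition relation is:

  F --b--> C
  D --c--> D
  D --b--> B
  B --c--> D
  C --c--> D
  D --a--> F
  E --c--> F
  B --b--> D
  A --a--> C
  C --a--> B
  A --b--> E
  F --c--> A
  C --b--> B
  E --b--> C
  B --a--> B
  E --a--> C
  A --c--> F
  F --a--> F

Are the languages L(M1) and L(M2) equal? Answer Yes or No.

Exploring the product automaton M1 × M2 from the start pair (p0, D), following both machines on each input symbol, reaches 6 state pairs: (p0, D), (p5, F), (p3, B), (p4, C), (p1, A), (p2, E).
M1 accepts in {p1, p3} and M2 accepts in {A, B}. In every reachable pair the two components are either both accepting — (p3, B), (p1, A) — or both non-accepting, so no string is accepted by exactly one of the machines: L(M1) \ L(M2) and L(M2) \ L(M1) are both empty.
Hence every string is accepted by M1 iff it is accepted by M2, and the two languages coincide.

Yes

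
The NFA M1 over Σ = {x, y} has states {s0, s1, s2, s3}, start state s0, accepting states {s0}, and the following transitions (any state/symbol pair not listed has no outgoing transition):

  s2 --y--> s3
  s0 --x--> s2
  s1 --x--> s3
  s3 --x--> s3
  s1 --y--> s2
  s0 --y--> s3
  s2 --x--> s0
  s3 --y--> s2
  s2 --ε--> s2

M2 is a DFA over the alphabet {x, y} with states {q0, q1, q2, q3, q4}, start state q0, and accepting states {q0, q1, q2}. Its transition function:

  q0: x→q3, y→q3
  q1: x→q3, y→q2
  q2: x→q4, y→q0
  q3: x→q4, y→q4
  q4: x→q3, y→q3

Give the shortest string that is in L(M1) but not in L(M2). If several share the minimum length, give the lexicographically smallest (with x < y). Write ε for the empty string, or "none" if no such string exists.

The string xx is accepted by M1 but not by M2.
No shorter string lies in the difference, and xx is the lexicographically first length-2 string in L(M1) \ L(M2).

xx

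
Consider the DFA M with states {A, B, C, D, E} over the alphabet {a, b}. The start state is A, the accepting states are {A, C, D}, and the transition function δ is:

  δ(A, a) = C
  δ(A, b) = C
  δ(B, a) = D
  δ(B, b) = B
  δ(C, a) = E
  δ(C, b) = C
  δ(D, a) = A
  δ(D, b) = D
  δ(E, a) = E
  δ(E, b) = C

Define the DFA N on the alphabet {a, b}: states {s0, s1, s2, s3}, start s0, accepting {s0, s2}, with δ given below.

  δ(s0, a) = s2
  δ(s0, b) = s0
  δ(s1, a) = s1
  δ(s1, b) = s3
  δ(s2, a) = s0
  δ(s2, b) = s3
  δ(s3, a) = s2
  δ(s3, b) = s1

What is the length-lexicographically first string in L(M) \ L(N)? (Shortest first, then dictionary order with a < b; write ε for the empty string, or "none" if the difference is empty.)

ab

The string ab is accepted by M but not by N.
No shorter string lies in the difference, and ab is the lexicographically first length-2 string in L(M) \ L(N).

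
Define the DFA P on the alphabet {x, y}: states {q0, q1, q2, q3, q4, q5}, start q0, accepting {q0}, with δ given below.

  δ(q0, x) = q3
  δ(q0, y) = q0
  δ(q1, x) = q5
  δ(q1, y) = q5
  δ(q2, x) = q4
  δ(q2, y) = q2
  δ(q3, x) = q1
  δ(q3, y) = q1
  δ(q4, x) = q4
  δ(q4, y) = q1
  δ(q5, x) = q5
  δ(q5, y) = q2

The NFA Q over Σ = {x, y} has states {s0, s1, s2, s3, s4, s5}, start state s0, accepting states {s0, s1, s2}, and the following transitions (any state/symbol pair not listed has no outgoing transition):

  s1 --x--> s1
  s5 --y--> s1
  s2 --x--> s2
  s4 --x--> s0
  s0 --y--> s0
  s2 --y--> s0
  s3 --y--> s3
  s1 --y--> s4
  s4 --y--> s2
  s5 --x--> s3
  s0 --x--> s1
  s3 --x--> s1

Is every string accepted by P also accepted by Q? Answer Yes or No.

Yes

Exploring the product automaton P × Q from the start pair (q0, s0), following both machines on each input symbol, reaches 15 state pairs: (q0, s0), (q3, s1), (q1, s1), (q1, s4), (q5, s1), (q5, s4), (q5, s0), (q5, s2), (q2, s4), (q2, s2), (q2, s0), (q4, s0), (q4, s2), (q4, s1), (q1, s0).
P accepts in {q0} and Q accepts in {s0, s1, s2}. The reachable pairs whose P-component is accepting are (q0, s0); in each of them the Q-component is accepting too, so the product for L(P) \ L(Q) (P-component accepting, Q-component rejecting) has no reachable accepting pair and the difference is empty.
Hence every string in L(P) is also in L(Q).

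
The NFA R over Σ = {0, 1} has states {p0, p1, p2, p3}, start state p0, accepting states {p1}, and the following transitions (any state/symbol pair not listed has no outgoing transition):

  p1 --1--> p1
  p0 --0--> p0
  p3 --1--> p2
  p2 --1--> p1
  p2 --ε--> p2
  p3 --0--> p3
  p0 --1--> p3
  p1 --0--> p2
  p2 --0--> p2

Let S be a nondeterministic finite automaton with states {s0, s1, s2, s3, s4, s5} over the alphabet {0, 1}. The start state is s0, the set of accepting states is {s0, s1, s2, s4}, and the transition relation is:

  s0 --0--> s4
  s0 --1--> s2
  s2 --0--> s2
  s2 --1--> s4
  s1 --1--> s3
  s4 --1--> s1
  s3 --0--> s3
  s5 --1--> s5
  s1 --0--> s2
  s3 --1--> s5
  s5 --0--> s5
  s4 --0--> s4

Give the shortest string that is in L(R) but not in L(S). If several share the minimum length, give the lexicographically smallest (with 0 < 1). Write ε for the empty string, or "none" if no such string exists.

The string 0111 is accepted by R but not by S.
No shorter string lies in the difference, and 0111 is the lexicographically first length-4 string in L(R) \ L(S).

0111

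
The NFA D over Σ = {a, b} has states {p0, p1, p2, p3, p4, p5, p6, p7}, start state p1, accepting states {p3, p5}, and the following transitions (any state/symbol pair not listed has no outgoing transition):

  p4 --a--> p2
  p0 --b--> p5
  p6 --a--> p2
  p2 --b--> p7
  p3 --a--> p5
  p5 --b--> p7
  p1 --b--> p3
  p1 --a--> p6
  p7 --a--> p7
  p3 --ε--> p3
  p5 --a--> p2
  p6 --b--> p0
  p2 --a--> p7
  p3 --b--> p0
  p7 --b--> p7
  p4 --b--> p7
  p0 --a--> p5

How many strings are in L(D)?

6

The useful subgraph on states {p0, p1, p3, p5, p6} is acyclic, so L(D) is finite; the longest accepting path visits 4 useful states, giving maximum string length 3.
Counting accepting paths from p1 by length: 1 of length 1, 1 of length 2, 4 of length 3. Total 6.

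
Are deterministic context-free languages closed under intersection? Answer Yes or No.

DCFLs are closed under complement (normalise the DPDA to read all of its input, then flip the verdict). If they were also closed under intersection, De Morgan would make them closed under union; but {aⁿbⁿ : n≥0} and {aⁿb²ⁿ : n≥0} are DCFLs (push the a's; pop one per b, respectively one per two b's) whose union no deterministic PDA accepts: a DPDA for it would have a single run on aⁿb²ⁿ, accepting after the prefix aⁿbⁿ and accepting again after n more b's; an ordinary PDA that simulates it on a's and b's and, at any moment when it is accepting, may switch to reading only a fresh letter c while feeding each c to the simulation as a b, would accept aⁱbʲcᵏ (k≥1) exactly when both aⁱbʲ and aⁱbʲ⁺ᵏ are in the language, i.e. its language intersected with the regular set a*b*c⁺ would be exactly {aⁿbⁿcⁿ : n≥1} — impossible, since context-free languages are closed under intersection with regular sets and {aⁿbⁿcⁿ} is not context-free.

No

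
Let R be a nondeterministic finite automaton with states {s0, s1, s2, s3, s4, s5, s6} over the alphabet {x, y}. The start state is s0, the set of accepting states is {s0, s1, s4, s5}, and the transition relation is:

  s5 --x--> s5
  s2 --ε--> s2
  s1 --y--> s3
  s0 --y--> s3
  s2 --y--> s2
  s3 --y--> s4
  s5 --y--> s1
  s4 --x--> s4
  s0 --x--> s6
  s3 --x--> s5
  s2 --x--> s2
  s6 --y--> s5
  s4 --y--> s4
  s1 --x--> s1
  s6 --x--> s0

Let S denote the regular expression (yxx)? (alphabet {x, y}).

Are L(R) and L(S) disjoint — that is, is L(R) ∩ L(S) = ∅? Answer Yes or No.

The empty string ε is accepted by both R and S.
Hence L(R) ∩ L(S) ≠ ∅.

No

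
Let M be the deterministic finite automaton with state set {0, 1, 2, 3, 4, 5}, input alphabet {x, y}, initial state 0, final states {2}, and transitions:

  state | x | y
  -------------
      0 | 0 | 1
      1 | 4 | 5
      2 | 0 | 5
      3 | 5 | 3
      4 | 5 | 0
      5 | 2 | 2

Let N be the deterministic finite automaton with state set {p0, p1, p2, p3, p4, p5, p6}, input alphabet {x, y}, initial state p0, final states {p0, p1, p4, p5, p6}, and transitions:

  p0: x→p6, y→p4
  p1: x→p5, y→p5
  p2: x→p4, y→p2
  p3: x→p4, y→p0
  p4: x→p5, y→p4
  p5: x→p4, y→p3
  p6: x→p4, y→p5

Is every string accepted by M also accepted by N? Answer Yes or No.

The string xyxxy is in L(M) but not in L(N).
So L(M) ⊄ L(N).

No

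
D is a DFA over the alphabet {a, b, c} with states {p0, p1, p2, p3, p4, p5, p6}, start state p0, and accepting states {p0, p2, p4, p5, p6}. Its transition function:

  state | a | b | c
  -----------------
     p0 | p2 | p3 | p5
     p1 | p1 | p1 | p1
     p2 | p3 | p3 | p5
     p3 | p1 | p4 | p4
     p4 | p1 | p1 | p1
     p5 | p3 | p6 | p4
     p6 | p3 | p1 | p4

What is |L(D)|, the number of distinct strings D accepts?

24

The useful subgraph on states {p0, p2, p3, p4, p5, p6} is acyclic, so L(D) is finite; the longest accepting path visits 6 useful states, giving maximum string length 5.
Counting accepting paths from p0 by length: 1 of length 0, 2 of length 1, 5 of length 2, 9 of length 3, 5 of length 4, 2 of length 5. Total 24.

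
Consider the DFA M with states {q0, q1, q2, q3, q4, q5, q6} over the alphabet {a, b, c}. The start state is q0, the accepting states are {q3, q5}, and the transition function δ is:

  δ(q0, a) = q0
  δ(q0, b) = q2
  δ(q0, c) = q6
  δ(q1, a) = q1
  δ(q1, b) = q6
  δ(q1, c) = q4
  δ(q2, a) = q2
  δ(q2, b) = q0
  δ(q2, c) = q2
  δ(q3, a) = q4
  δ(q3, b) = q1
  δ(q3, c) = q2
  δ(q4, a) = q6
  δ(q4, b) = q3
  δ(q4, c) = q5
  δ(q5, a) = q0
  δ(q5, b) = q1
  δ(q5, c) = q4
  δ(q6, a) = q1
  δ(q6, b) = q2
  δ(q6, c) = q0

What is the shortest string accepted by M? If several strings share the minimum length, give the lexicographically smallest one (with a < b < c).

cacb

A breadth-first search from q0 reaches an accepting state first via the path q0 → q6 → q1 → q4 → q3 on input cacb.
No string of length < 4 is accepted (BFS exhausts all shorter strings without reaching an accepting state), and cacb is the lexicographically least accepting string of length 4.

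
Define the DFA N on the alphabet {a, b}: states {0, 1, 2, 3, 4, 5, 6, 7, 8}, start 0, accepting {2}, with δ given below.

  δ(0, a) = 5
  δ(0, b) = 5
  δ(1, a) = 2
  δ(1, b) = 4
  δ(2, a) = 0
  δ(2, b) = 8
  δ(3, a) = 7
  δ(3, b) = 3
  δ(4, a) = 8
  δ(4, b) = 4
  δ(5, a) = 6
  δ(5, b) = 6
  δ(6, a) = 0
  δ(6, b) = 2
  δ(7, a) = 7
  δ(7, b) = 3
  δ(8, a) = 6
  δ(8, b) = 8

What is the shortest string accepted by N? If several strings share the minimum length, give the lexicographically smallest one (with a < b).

A breadth-first search from 0 reaches an accepting state first via the path 0 → 5 → 6 → 2 on input aab.
No string of length < 3 is accepted (BFS exhausts all shorter strings without reaching an accepting state), and aab is the lexicographically least accepting string of length 3.

aab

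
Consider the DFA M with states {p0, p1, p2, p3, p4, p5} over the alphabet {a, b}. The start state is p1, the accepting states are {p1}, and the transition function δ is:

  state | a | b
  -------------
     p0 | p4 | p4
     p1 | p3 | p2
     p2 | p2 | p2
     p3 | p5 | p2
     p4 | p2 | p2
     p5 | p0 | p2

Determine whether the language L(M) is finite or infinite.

finite

The useful states (reachable from p1 and able to reach an accepting state) are {p1}.
Restricted to these states the transition graph has no cycle, so every accepting path has bounded length and L is finite.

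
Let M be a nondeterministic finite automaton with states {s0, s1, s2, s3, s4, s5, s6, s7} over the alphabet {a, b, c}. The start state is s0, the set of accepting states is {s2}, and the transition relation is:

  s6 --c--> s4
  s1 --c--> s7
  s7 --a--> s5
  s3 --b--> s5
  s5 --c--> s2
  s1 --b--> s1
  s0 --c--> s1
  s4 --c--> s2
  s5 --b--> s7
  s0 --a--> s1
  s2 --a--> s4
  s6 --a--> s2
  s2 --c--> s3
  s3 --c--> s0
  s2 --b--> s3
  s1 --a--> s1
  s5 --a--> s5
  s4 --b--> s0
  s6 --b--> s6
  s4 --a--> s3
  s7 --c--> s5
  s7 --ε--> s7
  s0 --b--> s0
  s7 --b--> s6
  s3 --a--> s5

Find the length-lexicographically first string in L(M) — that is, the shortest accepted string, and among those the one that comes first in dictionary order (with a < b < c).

acac

A breadth-first search from s0 reaches an accepting state first via the path s0 → s1 → s7 → s5 → s2 on input acac.
No string of length < 4 is accepted (BFS exhausts all shorter strings without reaching an accepting state), and acac is the lexicographically least accepting string of length 4.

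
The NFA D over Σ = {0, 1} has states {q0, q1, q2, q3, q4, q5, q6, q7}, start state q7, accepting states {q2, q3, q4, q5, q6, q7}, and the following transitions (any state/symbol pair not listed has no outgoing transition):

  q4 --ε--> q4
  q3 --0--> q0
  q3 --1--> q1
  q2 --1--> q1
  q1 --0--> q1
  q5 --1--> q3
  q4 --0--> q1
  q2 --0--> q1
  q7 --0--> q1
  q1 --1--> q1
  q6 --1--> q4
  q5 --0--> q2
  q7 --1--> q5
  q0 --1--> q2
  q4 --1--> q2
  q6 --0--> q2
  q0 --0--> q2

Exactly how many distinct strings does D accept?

The useful subgraph on states {q0, q2, q3, q5, q7} is acyclic, so L(D) is finite; the longest accepting path visits 5 useful states, giving maximum string length 4.
Counting accepting paths from q7 by length: 1 of length 0, 1 of length 1, 2 of length 2, 2 of length 4. Total 6.

6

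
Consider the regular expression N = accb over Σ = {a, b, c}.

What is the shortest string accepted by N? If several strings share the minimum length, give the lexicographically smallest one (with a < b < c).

accb

By inspection of the expression, no string of length less than 4 matches, and accb is the lexicographically first match of length 4.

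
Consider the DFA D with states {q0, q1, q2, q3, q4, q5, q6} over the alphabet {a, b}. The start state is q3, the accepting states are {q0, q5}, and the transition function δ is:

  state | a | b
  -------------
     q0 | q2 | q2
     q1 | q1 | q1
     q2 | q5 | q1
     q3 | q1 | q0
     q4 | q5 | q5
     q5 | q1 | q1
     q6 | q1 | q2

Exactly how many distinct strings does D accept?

The useful subgraph on states {q0, q2, q3, q5} is acyclic, so L(D) is finite; the longest accepting path visits 4 useful states, giving maximum string length 3.
Counting accepting paths from q3 by length: 1 of length 1, 2 of length 3. Total 3.

3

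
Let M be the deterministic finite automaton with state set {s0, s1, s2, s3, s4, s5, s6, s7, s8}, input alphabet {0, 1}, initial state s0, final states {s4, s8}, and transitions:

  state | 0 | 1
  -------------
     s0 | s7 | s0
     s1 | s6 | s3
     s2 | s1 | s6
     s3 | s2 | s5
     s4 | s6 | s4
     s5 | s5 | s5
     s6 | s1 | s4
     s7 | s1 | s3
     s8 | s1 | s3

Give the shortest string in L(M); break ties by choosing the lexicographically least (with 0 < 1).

0001

A breadth-first search from s0 reaches an accepting state first via the path s0 → s7 → s1 → s6 → s4 on input 0001.
No string of length < 4 is accepted (BFS exhausts all shorter strings without reaching an accepting state), and 0001 is the lexicographically least accepting string of length 4.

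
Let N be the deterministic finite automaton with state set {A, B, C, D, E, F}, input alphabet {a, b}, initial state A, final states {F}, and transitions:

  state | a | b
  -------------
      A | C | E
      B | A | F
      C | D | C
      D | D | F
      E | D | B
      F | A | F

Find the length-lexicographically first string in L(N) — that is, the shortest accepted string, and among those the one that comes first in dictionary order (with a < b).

A breadth-first search from A reaches an accepting state first via the path A → C → D → F on input aab.
No string of length < 3 is accepted (BFS exhausts all shorter strings without reaching an accepting state), and aab is the lexicographically least accepting string of length 3.

aab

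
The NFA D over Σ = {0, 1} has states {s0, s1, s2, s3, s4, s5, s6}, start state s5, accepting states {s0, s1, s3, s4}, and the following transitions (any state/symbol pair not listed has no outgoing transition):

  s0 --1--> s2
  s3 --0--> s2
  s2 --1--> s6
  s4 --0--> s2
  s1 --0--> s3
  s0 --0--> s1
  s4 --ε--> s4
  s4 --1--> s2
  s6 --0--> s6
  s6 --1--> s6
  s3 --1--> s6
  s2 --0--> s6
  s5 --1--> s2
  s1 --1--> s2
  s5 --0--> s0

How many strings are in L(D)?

The useful subgraph on states {s0, s1, s3, s5} is acyclic, so L(D) is finite; the longest accepting path visits 4 useful states, giving maximum string length 3.
Counting accepting paths from s5 by length: 1 of length 1, 1 of length 2, 1 of length 3. Total 3.

3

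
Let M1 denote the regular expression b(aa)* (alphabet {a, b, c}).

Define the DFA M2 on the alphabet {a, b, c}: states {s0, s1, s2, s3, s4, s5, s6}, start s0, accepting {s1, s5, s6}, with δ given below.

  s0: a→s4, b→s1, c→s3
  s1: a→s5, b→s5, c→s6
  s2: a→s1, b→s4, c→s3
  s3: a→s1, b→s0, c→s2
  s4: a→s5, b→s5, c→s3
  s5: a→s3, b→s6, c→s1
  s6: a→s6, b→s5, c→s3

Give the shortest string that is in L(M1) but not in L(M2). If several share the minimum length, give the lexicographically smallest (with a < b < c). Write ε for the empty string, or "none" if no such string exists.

baa

The string baa is accepted by M1 but not by M2.
No shorter string lies in the difference, and baa is the lexicographically first length-3 string in L(M1) \ L(M2).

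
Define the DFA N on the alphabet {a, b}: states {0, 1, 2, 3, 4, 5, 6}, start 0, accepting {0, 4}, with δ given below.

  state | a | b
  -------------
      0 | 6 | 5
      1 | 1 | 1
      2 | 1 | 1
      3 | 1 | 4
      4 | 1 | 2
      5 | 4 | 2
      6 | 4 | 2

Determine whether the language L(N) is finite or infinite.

finite

The useful states (reachable from 0 and able to reach an accepting state) are {0, 4, 5, 6}.
Restricted to these states the transition graph has no cycle, so every accepting path has bounded length and L is finite.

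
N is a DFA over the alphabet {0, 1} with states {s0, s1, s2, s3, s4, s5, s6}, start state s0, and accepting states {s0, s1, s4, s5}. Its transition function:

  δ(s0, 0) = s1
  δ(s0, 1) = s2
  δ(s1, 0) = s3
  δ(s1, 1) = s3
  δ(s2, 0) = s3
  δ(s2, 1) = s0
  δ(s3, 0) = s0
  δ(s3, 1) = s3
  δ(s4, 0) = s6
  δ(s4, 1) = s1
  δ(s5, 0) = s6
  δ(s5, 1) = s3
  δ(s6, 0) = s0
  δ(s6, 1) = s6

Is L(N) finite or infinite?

infinite

State s0 is reachable from the start and can reach an accepting state, and it lies on the cycle s0 → s1 → s3 → s0.
Traversing that cycle any number of times yields accepted strings of unbounded length, so the language is infinite.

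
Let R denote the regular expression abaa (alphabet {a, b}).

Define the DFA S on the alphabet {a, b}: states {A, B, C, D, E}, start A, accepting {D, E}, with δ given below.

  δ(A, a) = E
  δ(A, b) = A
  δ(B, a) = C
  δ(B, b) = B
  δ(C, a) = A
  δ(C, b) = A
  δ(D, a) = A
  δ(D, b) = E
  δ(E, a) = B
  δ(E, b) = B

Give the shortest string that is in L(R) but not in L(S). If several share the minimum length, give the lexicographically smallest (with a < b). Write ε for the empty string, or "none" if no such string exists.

abaa

The string abaa is accepted by R but not by S.
No shorter string lies in the difference, and abaa is the lexicographically first length-4 string in L(R) \ L(S).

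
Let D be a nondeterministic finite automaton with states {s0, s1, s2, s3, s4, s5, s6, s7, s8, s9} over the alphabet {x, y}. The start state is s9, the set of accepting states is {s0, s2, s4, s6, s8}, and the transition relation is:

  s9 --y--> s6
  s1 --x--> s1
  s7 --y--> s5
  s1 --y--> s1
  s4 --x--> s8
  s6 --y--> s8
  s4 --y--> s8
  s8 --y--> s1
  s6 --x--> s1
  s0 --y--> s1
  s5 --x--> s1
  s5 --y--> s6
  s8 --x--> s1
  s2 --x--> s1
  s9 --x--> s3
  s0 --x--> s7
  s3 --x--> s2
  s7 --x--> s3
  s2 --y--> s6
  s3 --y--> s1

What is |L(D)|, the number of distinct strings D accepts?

5

The useful subgraph on states {s2, s3, s6, s8, s9} is acyclic, so L(D) is finite; the longest accepting path visits 5 useful states, giving maximum string length 4.
Counting accepting paths from s9 by length: 1 of length 1, 2 of length 2, 1 of length 3, 1 of length 4. Total 5.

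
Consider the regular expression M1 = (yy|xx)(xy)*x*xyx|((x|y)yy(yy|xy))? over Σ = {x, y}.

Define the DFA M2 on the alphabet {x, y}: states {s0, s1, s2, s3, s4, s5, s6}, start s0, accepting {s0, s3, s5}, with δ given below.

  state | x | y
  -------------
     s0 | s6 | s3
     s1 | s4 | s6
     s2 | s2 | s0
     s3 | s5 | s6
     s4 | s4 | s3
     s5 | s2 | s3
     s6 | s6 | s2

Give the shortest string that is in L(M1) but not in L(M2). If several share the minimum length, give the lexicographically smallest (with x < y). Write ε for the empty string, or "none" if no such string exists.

xxxyx

The string xxxyx is accepted by M1 but not by M2.
No shorter string lies in the difference, and xxxyx is the lexicographically first length-5 string in L(M1) \ L(M2).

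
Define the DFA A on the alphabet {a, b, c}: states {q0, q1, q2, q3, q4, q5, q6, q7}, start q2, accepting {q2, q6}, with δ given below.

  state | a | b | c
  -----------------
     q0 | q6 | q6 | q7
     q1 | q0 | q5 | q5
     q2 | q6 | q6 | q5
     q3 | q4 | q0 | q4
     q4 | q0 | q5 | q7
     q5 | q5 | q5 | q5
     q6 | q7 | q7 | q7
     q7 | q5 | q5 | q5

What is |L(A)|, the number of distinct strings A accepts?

The useful subgraph on states {q2, q6} is acyclic, so L(A) is finite; the longest accepting path visits 2 useful states, giving maximum string length 1.
Counting accepting paths from q2 by length: 1 of length 0, 2 of length 1. Total 3.

3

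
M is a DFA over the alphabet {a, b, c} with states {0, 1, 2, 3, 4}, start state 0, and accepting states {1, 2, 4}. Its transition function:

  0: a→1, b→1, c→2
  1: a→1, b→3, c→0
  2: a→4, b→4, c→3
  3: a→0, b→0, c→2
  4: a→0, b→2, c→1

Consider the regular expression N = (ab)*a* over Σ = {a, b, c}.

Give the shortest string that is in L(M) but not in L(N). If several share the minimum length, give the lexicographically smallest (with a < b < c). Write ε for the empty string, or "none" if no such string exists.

b

The string b is accepted by M but not by N.
No shorter string lies in the difference, and b is the lexicographically first length-1 string in L(M) \ L(N).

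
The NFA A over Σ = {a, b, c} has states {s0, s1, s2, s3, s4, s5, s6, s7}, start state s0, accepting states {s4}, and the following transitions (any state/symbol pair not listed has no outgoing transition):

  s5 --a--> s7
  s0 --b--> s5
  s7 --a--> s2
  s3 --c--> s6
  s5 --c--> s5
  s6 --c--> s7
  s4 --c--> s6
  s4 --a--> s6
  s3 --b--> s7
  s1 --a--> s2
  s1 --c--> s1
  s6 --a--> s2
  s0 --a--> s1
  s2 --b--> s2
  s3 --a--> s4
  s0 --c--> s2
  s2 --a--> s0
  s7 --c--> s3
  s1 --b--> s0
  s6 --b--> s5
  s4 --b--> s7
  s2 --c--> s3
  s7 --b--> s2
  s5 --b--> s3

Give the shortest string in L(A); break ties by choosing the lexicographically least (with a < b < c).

A breadth-first search from s0 reaches an accepting state first via the path s0 → s5 → s3 → s4 on input bba.
No string of length < 3 is accepted (BFS exhausts all shorter strings without reaching an accepting state), and bba is the lexicographically least accepting string of length 3.

bba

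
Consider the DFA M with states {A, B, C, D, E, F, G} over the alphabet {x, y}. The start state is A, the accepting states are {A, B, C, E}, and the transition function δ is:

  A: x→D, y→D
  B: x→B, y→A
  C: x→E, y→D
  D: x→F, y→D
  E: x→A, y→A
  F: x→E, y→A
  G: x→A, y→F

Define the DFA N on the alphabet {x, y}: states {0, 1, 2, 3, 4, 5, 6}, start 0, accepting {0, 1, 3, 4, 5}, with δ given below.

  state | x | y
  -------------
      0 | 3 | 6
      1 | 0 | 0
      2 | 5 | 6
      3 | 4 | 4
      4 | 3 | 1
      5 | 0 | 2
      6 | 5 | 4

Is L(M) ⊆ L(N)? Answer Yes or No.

The string yxy is in L(M) but not in L(N).
So L(M) ⊄ L(N).

No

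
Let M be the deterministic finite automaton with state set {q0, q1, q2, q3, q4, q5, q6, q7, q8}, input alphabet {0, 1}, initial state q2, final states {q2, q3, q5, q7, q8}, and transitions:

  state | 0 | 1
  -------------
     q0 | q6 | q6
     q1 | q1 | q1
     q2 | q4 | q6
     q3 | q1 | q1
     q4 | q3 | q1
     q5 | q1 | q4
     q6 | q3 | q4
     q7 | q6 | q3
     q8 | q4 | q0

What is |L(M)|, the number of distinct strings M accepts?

4

The useful subgraph on states {q2, q3, q4, q6} is acyclic, so L(M) is finite; the longest accepting path visits 4 useful states, giving maximum string length 3.
Counting accepting paths from q2 by length: 1 of length 0, 2 of length 2, 1 of length 3. Total 4.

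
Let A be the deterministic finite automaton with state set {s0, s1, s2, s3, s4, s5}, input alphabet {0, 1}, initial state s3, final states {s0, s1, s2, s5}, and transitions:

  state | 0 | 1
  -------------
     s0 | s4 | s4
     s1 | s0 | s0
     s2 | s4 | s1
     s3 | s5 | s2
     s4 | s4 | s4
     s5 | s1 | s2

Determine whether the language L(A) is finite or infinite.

finite

The useful states (reachable from s3 and able to reach an accepting state) are {s0, s1, s2, s3, s5}.
Restricted to these states the transition graph has no cycle, so every accepting path has bounded length and L is finite.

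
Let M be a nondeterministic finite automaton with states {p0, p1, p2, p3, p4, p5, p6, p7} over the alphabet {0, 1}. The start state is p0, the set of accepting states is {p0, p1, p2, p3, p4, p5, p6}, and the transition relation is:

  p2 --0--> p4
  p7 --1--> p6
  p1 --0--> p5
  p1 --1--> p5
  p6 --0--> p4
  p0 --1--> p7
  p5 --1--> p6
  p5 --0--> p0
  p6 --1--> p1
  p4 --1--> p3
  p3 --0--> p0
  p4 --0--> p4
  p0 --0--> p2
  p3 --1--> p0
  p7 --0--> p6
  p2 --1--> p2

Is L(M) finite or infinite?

State p2 is reachable from the start and can reach an accepting state, and it lies on the cycle p2 → p2.
Traversing that cycle any number of times yields accepted strings of unbounded length, so the language is infinite.

infinite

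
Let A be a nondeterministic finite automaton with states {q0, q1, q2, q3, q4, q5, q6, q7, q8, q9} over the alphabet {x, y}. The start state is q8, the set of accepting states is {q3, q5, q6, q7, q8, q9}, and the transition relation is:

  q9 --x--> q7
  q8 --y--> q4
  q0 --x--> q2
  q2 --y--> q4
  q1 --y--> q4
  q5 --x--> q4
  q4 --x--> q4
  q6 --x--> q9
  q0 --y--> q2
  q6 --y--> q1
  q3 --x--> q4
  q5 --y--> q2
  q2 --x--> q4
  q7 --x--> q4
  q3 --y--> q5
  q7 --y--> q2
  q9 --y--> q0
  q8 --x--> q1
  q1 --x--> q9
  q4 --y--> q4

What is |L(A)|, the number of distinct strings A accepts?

3

The useful subgraph on states {q1, q7, q8, q9} is acyclic, so L(A) is finite; the longest accepting path visits 4 useful states, giving maximum string length 3.
Counting accepting paths from q8 by length: 1 of length 0, 1 of length 2, 1 of length 3. Total 3.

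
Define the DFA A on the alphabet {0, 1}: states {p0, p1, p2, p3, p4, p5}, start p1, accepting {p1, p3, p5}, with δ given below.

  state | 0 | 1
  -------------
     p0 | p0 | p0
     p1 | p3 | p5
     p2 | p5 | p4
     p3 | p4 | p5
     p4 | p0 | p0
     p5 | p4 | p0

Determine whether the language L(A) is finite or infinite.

The useful states (reachable from p1 and able to reach an accepting state) are {p1, p3, p5}.
Restricted to these states the transition graph has no cycle, so every accepting path has bounded length and L is finite.

finite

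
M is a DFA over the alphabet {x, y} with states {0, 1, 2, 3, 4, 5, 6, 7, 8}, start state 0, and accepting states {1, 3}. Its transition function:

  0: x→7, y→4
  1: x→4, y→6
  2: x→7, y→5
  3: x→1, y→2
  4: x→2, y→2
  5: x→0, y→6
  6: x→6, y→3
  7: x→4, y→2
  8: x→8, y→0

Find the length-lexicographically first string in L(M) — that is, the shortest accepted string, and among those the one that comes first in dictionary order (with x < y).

xyyyy

A breadth-first search from 0 reaches an accepting state first via the path 0 → 7 → 2 → 5 → 6 → 3 on input xyyyy.
No string of length < 5 is accepted (BFS exhausts all shorter strings without reaching an accepting state), and xyyyy is the lexicographically least accepting string of length 5.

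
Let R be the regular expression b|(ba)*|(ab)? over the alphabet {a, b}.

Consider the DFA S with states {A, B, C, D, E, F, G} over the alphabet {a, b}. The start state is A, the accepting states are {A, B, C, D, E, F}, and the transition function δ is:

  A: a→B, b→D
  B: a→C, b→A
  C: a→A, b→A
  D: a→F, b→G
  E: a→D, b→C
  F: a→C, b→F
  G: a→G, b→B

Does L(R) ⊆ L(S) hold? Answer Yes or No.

Yes

Converting the expression R to a DFA (subset construction, then merging equivalent states) gives the minimal DFA with states {r0, r1, r2, r3, r4, r5, r6}, start state r0, accepting states {r0, r2, r4, r5} and transitions r0: a→r1, b→r2; r1: a→r3, b→r4; r2: a→r5, b→r3; r3: a→r3, b→r3; r4: a→r3, b→r3; r5: a→r3, b→r6; r6: a→r5, b→r3.
Exploring the product automaton R × S from the start pair (r0, A), following both machines on each input symbol, reaches 15 state pairs: (r0, A), (r1, B), (r2, D), (r3, C), (r4, A), (r5, F), (r3, G), (r3, A), (r3, B), (r3, D), (r6, F), (r3, F), (r5, C), (r6, A), (r5, B).
R accepts in {r0, r2, r4, r5} and S accepts in {A, B, C, D, E, F}. The reachable pairs whose R-component is accepting are (r0, A), (r2, D), (r4, A), (r5, F), (r5, C), (r5, B); in each of them the S-component is accepting too, so the product for L(R) \ L(S) (R-component accepting, S-component rejecting) has no reachable accepting pair and the difference is empty.
Hence every string in L(R) is also in L(S).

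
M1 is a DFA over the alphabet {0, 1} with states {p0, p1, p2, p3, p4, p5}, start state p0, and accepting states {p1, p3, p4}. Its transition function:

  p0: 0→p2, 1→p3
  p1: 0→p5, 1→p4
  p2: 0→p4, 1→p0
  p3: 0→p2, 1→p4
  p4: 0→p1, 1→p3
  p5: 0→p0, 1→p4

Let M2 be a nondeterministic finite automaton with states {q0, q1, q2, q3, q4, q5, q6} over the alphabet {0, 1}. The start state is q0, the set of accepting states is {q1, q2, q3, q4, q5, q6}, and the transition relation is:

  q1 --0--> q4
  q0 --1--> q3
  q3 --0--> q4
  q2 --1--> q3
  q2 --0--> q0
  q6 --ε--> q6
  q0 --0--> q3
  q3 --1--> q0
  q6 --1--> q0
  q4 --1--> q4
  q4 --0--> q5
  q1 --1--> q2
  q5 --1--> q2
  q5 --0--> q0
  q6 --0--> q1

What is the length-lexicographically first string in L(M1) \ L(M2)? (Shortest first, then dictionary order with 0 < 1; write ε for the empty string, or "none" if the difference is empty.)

11

The string 11 is accepted by M1 but not by M2.
No shorter string lies in the difference, and 11 is the lexicographically first length-2 string in L(M1) \ L(M2).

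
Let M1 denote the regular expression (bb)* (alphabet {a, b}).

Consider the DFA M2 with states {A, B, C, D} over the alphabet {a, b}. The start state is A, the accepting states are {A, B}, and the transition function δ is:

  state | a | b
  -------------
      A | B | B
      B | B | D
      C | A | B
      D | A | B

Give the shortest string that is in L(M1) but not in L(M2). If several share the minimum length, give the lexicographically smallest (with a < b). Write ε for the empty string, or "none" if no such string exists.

bb

The string bb is accepted by M1 but not by M2.
No shorter string lies in the difference, and bb is the lexicographically first length-2 string in L(M1) \ L(M2).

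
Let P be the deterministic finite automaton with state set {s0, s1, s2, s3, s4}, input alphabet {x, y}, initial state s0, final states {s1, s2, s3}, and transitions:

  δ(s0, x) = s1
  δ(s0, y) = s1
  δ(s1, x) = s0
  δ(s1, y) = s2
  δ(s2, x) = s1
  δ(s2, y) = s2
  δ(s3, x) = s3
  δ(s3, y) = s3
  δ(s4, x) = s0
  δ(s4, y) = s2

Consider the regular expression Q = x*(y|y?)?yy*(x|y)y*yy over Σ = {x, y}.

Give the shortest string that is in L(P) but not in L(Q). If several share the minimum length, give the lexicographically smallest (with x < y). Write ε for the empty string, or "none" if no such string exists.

x

The string x is accepted by P but not by Q.
No shorter string lies in the difference, and x is the lexicographically first length-1 string in L(P) \ L(Q).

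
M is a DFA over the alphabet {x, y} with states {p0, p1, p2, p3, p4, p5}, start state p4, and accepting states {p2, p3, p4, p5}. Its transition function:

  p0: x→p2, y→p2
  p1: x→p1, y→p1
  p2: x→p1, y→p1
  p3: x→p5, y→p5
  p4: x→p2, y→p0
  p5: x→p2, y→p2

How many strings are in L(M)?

The useful subgraph on states {p0, p2, p4} is acyclic, so L(M) is finite; the longest accepting path visits 3 useful states, giving maximum string length 2.
Counting accepting paths from p4 by length: 1 of length 0, 1 of length 1, 2 of length 2. Total 4.

4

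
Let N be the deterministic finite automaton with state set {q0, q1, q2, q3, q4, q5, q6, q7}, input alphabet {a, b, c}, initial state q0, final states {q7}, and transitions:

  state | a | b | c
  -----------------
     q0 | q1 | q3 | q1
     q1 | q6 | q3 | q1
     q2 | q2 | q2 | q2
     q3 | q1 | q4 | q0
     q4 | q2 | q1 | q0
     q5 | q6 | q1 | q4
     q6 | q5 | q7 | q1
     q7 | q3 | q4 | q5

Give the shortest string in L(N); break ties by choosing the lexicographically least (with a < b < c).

aab

A breadth-first search from q0 reaches an accepting state first via the path q0 → q1 → q6 → q7 on input aab.
No string of length < 3 is accepted (BFS exhausts all shorter strings without reaching an accepting state), and aab is the lexicographically least accepting string of length 3.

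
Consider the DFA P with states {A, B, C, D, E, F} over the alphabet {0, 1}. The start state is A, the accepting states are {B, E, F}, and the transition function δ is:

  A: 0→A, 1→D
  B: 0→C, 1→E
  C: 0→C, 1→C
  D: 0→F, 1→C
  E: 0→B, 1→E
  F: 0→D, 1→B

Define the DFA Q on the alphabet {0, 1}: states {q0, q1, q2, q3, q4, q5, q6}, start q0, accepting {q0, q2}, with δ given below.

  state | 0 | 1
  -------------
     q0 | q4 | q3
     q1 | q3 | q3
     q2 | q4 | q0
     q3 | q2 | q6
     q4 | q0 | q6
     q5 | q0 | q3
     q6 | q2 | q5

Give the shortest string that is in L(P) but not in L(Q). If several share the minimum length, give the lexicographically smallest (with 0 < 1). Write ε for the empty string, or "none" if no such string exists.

The string 1011 is accepted by P but not by Q.
No shorter string lies in the difference, and 1011 is the lexicographically first length-4 string in L(P) \ L(Q).

1011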